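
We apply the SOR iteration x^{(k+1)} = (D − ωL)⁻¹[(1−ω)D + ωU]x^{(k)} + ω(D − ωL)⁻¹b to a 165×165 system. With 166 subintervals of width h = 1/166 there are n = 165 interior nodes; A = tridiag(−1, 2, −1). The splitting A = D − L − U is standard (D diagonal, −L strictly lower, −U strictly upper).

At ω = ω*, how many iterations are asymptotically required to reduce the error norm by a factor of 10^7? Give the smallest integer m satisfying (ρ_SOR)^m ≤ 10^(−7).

m = 426

ρ_J = max_k |cos(kπ/166)| = cos(π/166) = 0.9998209
1 − cos²(π/166) = sin²(π/166) ⇒ √(1−ρ_J²) = sin(π/166) = 0.0189241.
[ω*] 2 ÷ (1 + 0.0189241) = 2 ÷ 1.0189241 = 1.9628547.
ρ_SOR = ω* − 1 ≈ 0.9628547.
7·ln10 = 16.1181; −ln(0.9628547) = 0.0378528; m = ⌈16.1181/0.0378528⌉ = ⌈425.810⌉ = 426.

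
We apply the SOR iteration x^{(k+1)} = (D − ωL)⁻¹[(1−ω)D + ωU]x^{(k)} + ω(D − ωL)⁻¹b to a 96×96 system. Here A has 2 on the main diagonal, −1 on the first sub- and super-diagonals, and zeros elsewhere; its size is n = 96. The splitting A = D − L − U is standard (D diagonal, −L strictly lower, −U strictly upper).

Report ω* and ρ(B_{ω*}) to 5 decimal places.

ω* = 1.93727, ρ_SOR = 0.93727

With n=96, ρ(Jacobi) = cos(π/97) = 0.99948.
√(1−ρ_J²) = |sin(π/97)| = 0.032382
Then 2/(1+√(1−ρ_J²)) = 2/(1+0.032382); ω* = 2/1.032382 = 1.93727.
and ρ(B_{ω*}) = 1.93727 − 1 = 0.93727.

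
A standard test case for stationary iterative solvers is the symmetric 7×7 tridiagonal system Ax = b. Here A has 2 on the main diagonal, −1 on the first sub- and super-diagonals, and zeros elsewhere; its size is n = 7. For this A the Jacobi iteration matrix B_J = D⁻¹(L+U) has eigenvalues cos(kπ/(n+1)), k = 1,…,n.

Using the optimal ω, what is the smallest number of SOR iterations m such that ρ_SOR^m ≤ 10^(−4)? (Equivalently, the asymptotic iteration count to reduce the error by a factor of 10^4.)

B_J for the 7×7 system has eigenvalues cos(kπ/8); ρ_J = cos(π/8) = 0.9238795.
1 − cos²(π/8) = sin²(π/8) ⇒ √(1−ρ_J²) = sin(π/8) = 0.3826834.
ω* = 2 / (1 + 0.3826834) = 2 / 1.3826834 ≈ 1.4464627.
Hence ρ(B_{ω*}) = 1.4464627 − 1 = 0.4464627.
4·ln10 = 9.21034; −ln(0.4464627) = 0.806399; m = ⌈9.21034/0.806399⌉ = ⌈11.422⌉ = 12.

m = 12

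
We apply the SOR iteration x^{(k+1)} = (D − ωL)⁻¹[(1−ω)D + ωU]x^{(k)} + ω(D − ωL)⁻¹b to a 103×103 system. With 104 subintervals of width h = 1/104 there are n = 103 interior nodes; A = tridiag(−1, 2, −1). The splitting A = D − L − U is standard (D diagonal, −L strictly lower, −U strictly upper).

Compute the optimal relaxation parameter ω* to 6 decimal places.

[ρ_J] n=103: ρ(B_J) = cos(π/(n+1)) = cos(π/104) = 0.999544.
√(1−ρ_J²) simplifies to sin(π/104) = 0.0302030.
ω* = 2/(1 + 0.0302030) = 2/1.0302030 = 1.941365.
ρ_SOR = ω* − 1 ≈ 0.941365.

ω* = 1.941365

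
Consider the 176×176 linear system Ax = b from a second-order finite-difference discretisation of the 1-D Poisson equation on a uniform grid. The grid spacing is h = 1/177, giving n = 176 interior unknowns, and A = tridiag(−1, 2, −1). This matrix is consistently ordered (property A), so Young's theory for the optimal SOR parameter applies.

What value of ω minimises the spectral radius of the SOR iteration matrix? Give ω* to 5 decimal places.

spectrum of D⁻¹(L+U) = {cos(kπ/177) : 1≤k≤176}; ρ_J = cos(π/177) = 0.99984.
root = sin(π/177) = 0.017748  (since 1−cos² = sin²).
Then 2/(1+√(1−ρ_J²)) = 2/(1+0.017748); ω* = 2/1.017748 = 1.96512.
Hence ρ(B_{ω*}) = 1.96512 − 1 = 0.96512.

ω* = 1.96512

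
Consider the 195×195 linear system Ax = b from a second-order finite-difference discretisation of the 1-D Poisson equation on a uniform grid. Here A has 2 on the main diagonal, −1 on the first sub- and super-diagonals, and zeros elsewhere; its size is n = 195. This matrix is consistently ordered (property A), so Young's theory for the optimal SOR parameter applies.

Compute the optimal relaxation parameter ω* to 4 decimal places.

ω* = 1.9684

B_J for the 195×195 system has eigenvalues cos(kπ/196); ρ_J = cos(π/196) = 0.9999.
√(1 − cos²(π/196)) = sin(π/196) ≈ 0.01603.
ω* = 2 / (1 + 0.01603) = 2 / 1.01603 ≈ 1.9684.
At ω = 1.9684 every |λ(B_ω)| = ω−1, so ρ_SOR = 0.9684.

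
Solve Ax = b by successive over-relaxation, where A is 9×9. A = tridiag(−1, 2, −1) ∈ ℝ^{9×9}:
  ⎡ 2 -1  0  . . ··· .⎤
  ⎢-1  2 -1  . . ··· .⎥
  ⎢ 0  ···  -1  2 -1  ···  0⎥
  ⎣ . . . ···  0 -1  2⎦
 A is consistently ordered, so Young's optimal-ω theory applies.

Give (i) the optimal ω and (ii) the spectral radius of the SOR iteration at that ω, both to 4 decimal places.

½·tridiag(1,0,1) at n=9: λ_k = cos(kπ/10); max |λ| at k=1 ⇒ ρ_J = cos(π/10) ≈ 0.9511.
1 − cos²(π/10) = sin²(π/10) ⇒ √(1−ρ_J²) = sin(π/10) = 0.30902.
[ω*] 2 ÷ (1 + 0.30902) = 2 ÷ 1.30902 = 1.5279.
ρ_SOR = ω* − 1 ≈ 0.5279.

ω* = 1.5279, ρ_SOR = 0.5279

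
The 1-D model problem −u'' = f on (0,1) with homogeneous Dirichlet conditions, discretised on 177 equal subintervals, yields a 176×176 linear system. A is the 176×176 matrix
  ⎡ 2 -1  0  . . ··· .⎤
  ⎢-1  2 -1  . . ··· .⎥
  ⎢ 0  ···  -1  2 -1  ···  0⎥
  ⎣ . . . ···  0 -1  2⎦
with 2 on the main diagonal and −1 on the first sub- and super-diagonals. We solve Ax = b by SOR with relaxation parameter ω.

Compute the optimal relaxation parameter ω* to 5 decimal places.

ω* = 1.96512

ρ_J = max_k |cos(kπ/177)| = cos(π/177) = 0.99984
√(1−ρ_J²) simplifies to sin(π/177) = 0.017748.
ω* = 2 / (1 + 0.017748) = 2 / 1.017748 ≈ 1.96512.
[ρ_SOR] ω* − 1 = 0.96512.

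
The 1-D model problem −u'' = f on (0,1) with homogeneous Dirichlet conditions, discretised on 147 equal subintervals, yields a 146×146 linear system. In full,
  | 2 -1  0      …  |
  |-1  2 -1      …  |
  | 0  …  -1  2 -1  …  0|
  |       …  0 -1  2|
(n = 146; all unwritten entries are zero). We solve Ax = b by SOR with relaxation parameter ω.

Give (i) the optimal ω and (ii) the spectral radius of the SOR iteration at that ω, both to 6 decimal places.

ρ_J = max_k |cos(kπ/147)| = cos(π/147) = 0.999772
root = sin(π/147) = 0.0213698  (since 1−cos² = sin²).
ω* = 2/(1 + 0.0213698) = 2/1.0213698 = 1.958155.
Hence ρ(B_{ω*}) = 1.958155 − 1 = 0.958155.

ω* = 1.958155, ρ_SOR = 0.958155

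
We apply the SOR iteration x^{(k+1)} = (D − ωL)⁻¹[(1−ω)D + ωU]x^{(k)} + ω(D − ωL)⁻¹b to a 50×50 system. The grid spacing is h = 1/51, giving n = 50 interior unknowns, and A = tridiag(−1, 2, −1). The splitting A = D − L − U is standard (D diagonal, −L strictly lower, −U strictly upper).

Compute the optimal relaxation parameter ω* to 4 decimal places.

[ρ_J] n=50: ρ(B_J) = cos(π/(n+1)) = cos(π/51) = 0.9981.
root = sin(π/51) = 0.06156  (since 1−cos² = sin²).
ω* = 2/(1 + 0.06156) = 2/1.06156 = 1.8840.
[ρ_SOR] ω* − 1 = 0.8840.

ω* = 1.8840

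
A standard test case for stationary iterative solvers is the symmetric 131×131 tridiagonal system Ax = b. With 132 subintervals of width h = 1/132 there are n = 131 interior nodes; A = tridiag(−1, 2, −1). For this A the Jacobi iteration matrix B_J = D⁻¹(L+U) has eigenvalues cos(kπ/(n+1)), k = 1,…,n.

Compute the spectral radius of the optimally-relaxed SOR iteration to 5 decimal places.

ρ_SOR = 0.95351

B_J for the 131×131 system has eigenvalues cos(kπ/132); ρ_J = cos(π/132) = 0.99972.
√(1 − cos²(π/132)) = sin(π/132) ≈ 0.023798.
So ω* = 2/1.023798 = 1.95351 (Young).
Hence ρ(B_{ω*}) = 1.95351 − 1 = 0.95351.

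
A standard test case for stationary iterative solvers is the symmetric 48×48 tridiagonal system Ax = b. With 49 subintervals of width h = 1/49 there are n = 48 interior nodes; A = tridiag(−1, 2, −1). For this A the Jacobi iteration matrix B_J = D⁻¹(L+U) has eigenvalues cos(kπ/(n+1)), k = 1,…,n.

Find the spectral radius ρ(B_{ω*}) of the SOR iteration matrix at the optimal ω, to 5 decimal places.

spectrum of D⁻¹(L+U) = {cos(kπ/49) : 1≤k≤48}; ρ_J = cos(π/49) = 0.99795.
root = sin(π/49) = 0.064070  (since 1−cos² = sin²).
So ω* = 2/1.064070 = 1.87958 (Young).
ρ_SOR = ω* − 1 ≈ 0.87958.

ρ_SOR = 0.87958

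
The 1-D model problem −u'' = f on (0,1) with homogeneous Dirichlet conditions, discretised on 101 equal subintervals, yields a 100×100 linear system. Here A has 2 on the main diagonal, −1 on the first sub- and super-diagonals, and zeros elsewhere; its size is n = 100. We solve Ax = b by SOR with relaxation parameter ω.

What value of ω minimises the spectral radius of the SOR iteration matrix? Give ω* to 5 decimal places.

n=100: λ(B_J) = 1 − λ(A)/2 = cos(kπ/101); k=1 gives ρ_J = 0.99952.
√(1−ρ_J²) simplifies to sin(π/101) = 0.031100.
ω* = 2/(1+0.031100) = 1.93968
ρ(B_{ω*}) = ω*−1 = 0.93968

ω* = 1.93968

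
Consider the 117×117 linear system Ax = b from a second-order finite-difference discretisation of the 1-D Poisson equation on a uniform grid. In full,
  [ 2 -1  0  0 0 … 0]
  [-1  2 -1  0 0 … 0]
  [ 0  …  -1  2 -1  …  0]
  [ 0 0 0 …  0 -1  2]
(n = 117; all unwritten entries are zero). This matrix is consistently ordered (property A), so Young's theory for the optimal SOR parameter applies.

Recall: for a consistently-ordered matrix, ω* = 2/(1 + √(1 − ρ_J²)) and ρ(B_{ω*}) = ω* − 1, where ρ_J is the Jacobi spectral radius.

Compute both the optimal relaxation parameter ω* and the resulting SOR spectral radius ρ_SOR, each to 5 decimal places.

ω* = 1.94814, ρ_SOR = 0.94814

With n=117, ρ(Jacobi) = cos(π/118) = 0.99965.
√(1−ρ_J²) = |sin(π/118)| = 0.026621
Then 2/(1+√(1−ρ_J²)) = 2/(1+0.026621); ω* = 2/1.026621 = 1.94814.
ρ(B_{ω*}) = ω*−1 = 0.94814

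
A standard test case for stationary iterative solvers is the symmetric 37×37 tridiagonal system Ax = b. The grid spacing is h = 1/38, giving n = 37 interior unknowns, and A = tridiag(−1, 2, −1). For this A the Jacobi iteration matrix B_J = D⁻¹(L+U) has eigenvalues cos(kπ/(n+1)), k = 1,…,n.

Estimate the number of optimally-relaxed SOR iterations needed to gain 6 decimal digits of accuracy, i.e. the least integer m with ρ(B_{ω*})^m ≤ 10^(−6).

m = 84

spectrum of D⁻¹(L+U) = {cos(kπ/38) : 1≤k≤37}; ρ_J = cos(π/38) = 0.9965845.
1 − cos²(π/38) = sin²(π/38) ⇒ √(1−ρ_J²) = sin(π/38) = 0.0825793.
So ω* = 2/1.0825793 = 1.8474397 (Young).
and ρ(B_{ω*}) = 1.8474397 − 1 = 0.8474397.
For 6 digits: m = 6·ln10 / (−ln 0.8474397) = 13.8155/0.165536 = 83.459; round up → m = 84.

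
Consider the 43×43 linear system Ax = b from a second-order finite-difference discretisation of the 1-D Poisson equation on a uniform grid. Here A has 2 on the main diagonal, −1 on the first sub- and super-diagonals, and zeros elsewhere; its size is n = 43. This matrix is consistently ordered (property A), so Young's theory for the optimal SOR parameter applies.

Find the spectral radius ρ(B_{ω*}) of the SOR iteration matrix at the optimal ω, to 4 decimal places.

ρ_J = max_k |cos(kπ/44)| = cos(π/44) = 0.9975
√(1−ρ_J²) = |sin(π/44)| = 0.07134
Young: ω* = 2/(1+√(1−ρ_J²)) = 2/(1+0.07134) = 2/1.07134 = 1.8668.
and ρ(B_{ω*}) = 1.8668 − 1 = 0.8668.

ρ_SOR = 0.8668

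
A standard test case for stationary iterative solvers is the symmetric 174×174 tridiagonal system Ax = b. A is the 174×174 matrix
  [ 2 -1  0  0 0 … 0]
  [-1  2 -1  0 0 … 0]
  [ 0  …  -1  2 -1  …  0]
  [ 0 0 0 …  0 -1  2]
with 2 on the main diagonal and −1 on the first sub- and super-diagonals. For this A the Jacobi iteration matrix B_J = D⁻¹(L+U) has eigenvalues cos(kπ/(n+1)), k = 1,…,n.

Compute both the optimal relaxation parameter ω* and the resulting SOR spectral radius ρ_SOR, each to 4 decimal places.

B_J for the 174×174 system has eigenvalues cos(kπ/175); ρ_J = cos(π/175) = 0.9998.
√(1−ρ_J²) = |sin(π/175)| = 0.01795
Then 2/(1+√(1−ρ_J²)) = 2/(1+0.01795); ω* = 2/1.01795 = 1.9647.
ρ(B_{ω*}) = ω*−1 = 0.9647

ω* = 1.9647, ρ_SOR = 0.9647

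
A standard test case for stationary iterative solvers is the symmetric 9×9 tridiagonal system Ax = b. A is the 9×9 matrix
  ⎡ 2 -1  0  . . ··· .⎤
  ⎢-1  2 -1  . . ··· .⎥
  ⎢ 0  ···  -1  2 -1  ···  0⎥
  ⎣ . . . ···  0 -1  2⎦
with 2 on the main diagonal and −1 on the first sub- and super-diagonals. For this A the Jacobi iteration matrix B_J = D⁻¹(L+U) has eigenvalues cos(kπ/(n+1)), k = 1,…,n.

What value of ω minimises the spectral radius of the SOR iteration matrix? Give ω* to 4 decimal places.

ω* = 1.5279

B_J for the 9×9 system has eigenvalues cos(kπ/10); ρ_J = cos(π/10) = 0.9511.
1 − cos²(π/10) = sin²(π/10) ⇒ √(1−ρ_J²) = sin(π/10) = 0.30902.
Then 2/(1+√(1−ρ_J²)) = 2/(1+0.30902); ω* = 2/1.30902 = 1.5279.
and ρ(B_{ω*}) = 1.5279 − 1 = 0.5279.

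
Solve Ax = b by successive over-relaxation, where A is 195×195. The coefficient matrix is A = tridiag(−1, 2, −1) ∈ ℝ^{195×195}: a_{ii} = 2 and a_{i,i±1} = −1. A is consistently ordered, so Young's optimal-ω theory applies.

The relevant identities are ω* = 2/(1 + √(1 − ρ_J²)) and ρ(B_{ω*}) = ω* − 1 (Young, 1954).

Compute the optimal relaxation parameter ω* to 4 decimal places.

ω* = 1.9684

B_J for the 195×195 system has eigenvalues cos(kπ/196); ρ_J = cos(π/196) = 0.9999.
root = sin(π/196) = 0.01603  (since 1−cos² = sin²).
Young: ω* = 2/(1+√(1−ρ_J²)) = 2/(1+0.01603) = 2/1.01603 = 1.9684.
and ρ(B_{ω*}) = 1.9684 − 1 = 0.9684.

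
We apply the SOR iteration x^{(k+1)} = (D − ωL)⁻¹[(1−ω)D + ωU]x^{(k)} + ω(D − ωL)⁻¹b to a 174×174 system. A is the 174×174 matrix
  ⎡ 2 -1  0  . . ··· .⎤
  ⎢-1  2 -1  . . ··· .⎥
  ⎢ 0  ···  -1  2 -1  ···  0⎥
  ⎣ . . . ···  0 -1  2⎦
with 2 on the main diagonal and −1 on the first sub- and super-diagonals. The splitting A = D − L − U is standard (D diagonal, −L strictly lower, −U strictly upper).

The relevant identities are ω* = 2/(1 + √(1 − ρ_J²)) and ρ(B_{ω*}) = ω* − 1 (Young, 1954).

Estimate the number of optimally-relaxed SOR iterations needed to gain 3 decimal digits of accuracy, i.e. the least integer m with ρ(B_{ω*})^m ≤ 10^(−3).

m = 193

n=174: λ(B_J) = 1 − λ(A)/2 = cos(kπ/175); k=1 gives ρ_J = 0.9998389.
root = sin(π/175) = 0.0179510  (since 1−cos² = sin²).
ω* = 2 / (1 + 0.0179510) = 2 / 1.0179510 ≈ 1.9647311.
At ω = 1.9647311 every |λ(B_ω)| = ω−1, so ρ_SOR = 0.9647311.
Need (0.9647311)^m ≤ 10^(−3): m ≥ 3·ln10/|ln 0.9647311| = 6.90776/0.0359059 = 192.385 ⇒ m = 193.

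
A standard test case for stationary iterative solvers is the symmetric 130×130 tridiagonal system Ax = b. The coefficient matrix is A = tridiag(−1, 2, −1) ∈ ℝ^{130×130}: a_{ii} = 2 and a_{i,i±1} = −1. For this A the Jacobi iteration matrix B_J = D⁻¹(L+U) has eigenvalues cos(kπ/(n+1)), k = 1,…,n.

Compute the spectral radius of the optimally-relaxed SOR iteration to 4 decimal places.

ρ_SOR = 0.9532

[ρ_J] n=130: ρ(B_J) = cos(π/(n+1)) = cos(π/131) = 0.9997.
√(1−ρ_J²) = |sin(π/131)| = 0.02398
ω* = 2 / (1 + 0.02398) = 2 / 1.02398 ≈ 1.9532.
ρ_SOR = ω* − 1 ≈ 0.9532.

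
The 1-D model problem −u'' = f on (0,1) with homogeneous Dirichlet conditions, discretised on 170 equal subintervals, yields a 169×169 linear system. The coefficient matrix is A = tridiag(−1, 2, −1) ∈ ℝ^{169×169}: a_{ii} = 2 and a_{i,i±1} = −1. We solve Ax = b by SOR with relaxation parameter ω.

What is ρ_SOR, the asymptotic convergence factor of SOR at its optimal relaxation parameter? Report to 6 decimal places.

ρ_SOR = 0.963713

½·tridiag(1,0,1) at n=169: λ_k = cos(kπ/170); max |λ| at k=1 ⇒ ρ_J = cos(π/170) ≈ 0.999829.
1 − cos²(π/170) = sin²(π/170) ⇒ √(1−ρ_J²) = sin(π/170) = 0.0184789.
ω* = 2/(1 + 0.0184789) = 2/1.0184789 = 1.963713.
ρ_SOR = ω* − 1 = 1.963713 − 1 = 0.963713.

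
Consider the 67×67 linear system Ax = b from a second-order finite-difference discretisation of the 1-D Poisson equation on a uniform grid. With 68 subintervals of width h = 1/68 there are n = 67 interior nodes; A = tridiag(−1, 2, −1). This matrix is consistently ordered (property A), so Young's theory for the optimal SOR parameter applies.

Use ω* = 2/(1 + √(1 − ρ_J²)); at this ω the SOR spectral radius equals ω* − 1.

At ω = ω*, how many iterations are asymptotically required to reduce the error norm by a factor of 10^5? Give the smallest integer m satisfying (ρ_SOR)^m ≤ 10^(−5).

m = 125

[ρ_J] n=67: ρ(B_J) = cos(π/(n+1)) = cos(π/68) = 0.9989330.
1 − cos²(π/68) = sin²(π/68) ⇒ √(1−ρ_J²) = sin(π/68) = 0.0461835.
ω* = 2 / (1 + 0.0461835) = 2 / 1.0461835 ≈ 1.9117105.
[ρ_SOR] ω* − 1 = 0.9117105.
Need (0.9117105)^m ≤ 10^(−5): m ≥ 5·ln10/|ln 0.9117105| = 11.5129/0.0924328 = 124.554 ⇒ m = 125.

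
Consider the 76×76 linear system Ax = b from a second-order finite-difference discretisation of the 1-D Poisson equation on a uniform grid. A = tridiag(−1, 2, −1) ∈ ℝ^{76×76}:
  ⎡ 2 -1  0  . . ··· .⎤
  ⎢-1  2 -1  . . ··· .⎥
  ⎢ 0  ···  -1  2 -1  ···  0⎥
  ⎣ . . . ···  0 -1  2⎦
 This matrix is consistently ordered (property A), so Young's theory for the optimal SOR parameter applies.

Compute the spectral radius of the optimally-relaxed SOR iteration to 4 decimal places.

ρ_SOR = 0.9216

B_J for the 76×76 system has eigenvalues cos(kπ/77); ρ_J = cos(π/77) = 0.9992.
√(1−ρ_J²) simplifies to sin(π/77) = 0.04079.
Young: ω* = 2/(1+√(1−ρ_J²)) = 2/(1+0.04079) = 2/1.04079 = 1.9216.
At ω = 1.9216 every |λ(B_ω)| = ω−1, so ρ_SOR = 0.9216.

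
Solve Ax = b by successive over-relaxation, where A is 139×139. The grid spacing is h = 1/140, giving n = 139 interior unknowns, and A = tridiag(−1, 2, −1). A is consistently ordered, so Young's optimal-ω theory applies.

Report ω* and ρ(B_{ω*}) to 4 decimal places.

½·tridiag(1,0,1) at n=139: λ_k = cos(kπ/140); max |λ| at k=1 ⇒ ρ_J = cos(π/140) ≈ 0.9997.
1 − cos²(π/140) = sin²(π/140) ⇒ √(1−ρ_J²) = sin(π/140) = 0.02244.
ω* = 2/(1+0.02244) = 1.9561
[ρ_SOR] ω* − 1 = 0.9561.

ω* = 1.9561, ρ_SOR = 0.9561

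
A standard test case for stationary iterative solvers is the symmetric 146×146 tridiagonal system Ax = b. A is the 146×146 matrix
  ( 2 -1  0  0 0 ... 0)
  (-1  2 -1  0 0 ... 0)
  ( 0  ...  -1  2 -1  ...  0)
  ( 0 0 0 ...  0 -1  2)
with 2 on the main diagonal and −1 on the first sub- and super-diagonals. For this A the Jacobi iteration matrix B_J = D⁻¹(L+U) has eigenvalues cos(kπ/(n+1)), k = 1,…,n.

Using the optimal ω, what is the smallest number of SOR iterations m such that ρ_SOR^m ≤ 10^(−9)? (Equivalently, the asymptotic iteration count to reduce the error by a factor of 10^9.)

B_J for the 146×146 system has eigenvalues cos(kπ/147); ρ_J = cos(π/147) = 0.9997716.
√(1−ρ_J²) simplifies to sin(π/147) = 0.0213698.
ω* = 2/(1+0.0213698) = 1.9581546
[ρ_SOR] ω* − 1 = 0.9581546.
ρ_SOR^m ≤ 10^(−9) ⇔ m ≥ 9·ln10/(−ln 0.9581546) = 20.7233/0.0427461 = 484.800; m = ⌈484.800⌉ = 485.

m = 485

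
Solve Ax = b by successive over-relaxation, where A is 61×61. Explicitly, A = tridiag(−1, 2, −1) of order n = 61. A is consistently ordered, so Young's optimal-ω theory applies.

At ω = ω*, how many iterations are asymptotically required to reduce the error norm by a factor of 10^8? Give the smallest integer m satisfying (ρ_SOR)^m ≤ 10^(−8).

[ρ_J] n=61: ρ(B_J) = cos(π/(n+1)) = cos(π/62) = 0.9987165.
√(1−ρ_J²) simplifies to sin(π/62) = 0.0506492.
ω* = 2/(1 + 0.0506492) = 2/1.0506492 = 1.9035849.
At ω = 1.9035849 every |λ(B_ω)| = ω−1, so ρ_SOR = 0.9035849.
m ≥ 8·ln10 / (−ln 0.9035849) = 181.691; smallest integer m = 182.

m = 182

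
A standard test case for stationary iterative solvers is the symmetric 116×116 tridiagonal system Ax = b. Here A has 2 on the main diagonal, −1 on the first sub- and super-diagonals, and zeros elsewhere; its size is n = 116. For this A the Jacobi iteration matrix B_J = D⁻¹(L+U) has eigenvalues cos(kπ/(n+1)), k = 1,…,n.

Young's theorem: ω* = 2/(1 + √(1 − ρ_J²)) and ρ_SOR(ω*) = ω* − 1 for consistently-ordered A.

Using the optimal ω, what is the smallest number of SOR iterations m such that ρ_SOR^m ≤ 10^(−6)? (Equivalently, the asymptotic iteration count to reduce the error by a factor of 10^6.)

m = 258

B_J for the 116×116 system has eigenvalues cos(kπ/117); ρ_J = cos(π/117) = 0.9996395.
√(1 − cos²(π/117)) = sin(π/117) ≈ 0.0268480.
Then 2/(1+√(1−ρ_J²)) = 2/(1+0.0268480); ω* = 2/1.0268480 = 1.9477079.
ρ_SOR = ω* − 1 = 1.9477079 − 1 = 0.9477079.
Need (0.9477079)^m ≤ 10^(−6): m ≥ 6·ln10/|ln 0.9477079| = 13.8155/0.0537089 = 257.229 ⇒ m = 258.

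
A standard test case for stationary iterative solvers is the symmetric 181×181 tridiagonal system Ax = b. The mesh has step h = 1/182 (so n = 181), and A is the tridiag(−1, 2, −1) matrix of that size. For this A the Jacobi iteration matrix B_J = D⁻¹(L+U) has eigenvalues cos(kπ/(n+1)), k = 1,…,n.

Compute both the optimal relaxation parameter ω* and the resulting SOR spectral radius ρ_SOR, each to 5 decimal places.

With n=181, ρ(Jacobi) = cos(π/182) = 0.99985.
√(1−ρ_J²) simplifies to sin(π/182) = 0.017261.
ω* = 2/(1 + 0.017261) = 2/1.017261 = 1.96606.
At ω = 1.96606 every |λ(B_ω)| = ω−1, so ρ_SOR = 0.96606.

ω* = 1.96606, ρ_SOR = 0.96606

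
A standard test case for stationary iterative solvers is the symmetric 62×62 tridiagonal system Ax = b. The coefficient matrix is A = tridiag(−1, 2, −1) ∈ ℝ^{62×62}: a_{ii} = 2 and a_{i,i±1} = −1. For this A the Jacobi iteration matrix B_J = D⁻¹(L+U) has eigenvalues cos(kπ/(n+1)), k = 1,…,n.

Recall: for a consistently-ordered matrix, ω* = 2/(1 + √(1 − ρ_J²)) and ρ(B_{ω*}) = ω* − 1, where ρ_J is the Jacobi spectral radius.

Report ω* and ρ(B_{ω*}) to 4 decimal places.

spectrum of D⁻¹(L+U) = {cos(kπ/63) : 1≤k≤62}; ρ_J = cos(π/63) = 0.9988.
√(1 − cos²(π/63)) = sin(π/63) ≈ 0.04985.
ω* = 2/(1+0.04985) = 1.9050
Hence ρ(B_{ω*}) = 1.9050 − 1 = 0.9050.

ω* = 1.9050, ρ_SOR = 0.9050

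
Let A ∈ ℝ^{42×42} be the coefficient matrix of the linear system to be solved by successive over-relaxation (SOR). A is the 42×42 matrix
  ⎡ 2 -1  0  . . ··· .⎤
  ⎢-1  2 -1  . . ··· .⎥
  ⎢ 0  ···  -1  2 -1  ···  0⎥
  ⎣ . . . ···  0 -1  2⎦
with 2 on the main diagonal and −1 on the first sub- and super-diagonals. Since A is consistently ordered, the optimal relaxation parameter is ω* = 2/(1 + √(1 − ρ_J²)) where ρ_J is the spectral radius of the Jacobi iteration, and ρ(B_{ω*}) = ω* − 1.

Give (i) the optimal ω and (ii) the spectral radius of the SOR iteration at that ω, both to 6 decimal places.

[ρ_J] n=42: ρ(B_J) = cos(π/(n+1)) = cos(π/43) = 0.997332.
√(1−ρ_J²) simplifies to sin(π/43) = 0.0729953.
So ω* = 2/1.0729953 = 1.863941 (Young).
Hence ρ(B_{ω*}) = 1.863941 − 1 = 0.863941.

ω* = 1.863941, ρ_SOR = 0.863941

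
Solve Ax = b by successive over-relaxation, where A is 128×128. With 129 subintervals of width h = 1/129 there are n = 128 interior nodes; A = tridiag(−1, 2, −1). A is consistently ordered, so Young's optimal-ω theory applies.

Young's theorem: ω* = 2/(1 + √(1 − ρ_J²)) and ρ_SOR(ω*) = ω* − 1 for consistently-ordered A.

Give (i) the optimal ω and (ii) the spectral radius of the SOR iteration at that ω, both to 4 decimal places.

With n=128, ρ(Jacobi) = cos(π/129) = 0.9997.
√(1−ρ_J²) simplifies to sin(π/129) = 0.02435.
[ω*] 2 ÷ (1 + 0.02435) = 2 ÷ 1.02435 = 1.9525.
ρ_SOR = ω* − 1 ≈ 0.9525.

ω* = 1.9525, ρ_SOR = 0.9525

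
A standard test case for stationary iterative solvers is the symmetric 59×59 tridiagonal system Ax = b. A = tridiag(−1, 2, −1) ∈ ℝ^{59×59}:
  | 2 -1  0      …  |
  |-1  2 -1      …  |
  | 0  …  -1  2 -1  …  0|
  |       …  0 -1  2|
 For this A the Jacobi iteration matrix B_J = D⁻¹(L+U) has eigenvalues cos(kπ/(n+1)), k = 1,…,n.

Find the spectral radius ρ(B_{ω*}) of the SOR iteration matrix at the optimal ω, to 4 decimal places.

[ρ_J] n=59: ρ(B_J) = cos(π/(n+1)) = cos(π/60) = 0.9986.
1 − cos²(π/60) = sin²(π/60) ⇒ √(1−ρ_J²) = sin(π/60) = 0.05234.
Young: ω* = 2/(1+√(1−ρ_J²)) = 2/(1+0.05234) = 2/1.05234 = 1.9005.
At ω = 1.9005 every |λ(B_ω)| = ω−1, so ρ_SOR = 0.9005.

ρ_SOR = 0.9005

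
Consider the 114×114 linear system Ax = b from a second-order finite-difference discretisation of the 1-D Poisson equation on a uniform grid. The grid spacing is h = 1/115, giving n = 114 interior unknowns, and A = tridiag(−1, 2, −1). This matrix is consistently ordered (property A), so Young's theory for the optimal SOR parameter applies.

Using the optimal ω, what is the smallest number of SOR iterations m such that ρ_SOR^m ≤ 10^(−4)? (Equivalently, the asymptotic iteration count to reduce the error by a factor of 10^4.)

m = 169

With n=114, ρ(Jacobi) = cos(π/115) = 0.9996269.
root = sin(π/115) = 0.0273148  (since 1−cos² = sin²).
So ω* = 2/1.0273148 = 1.9468229 (Young).
and ρ(B_{ω*}) = 1.9468229 − 1 = 0.9468229.
m ≥ 4·ln10 / (−ln 0.9468229) = 168.554; smallest integer m = 169.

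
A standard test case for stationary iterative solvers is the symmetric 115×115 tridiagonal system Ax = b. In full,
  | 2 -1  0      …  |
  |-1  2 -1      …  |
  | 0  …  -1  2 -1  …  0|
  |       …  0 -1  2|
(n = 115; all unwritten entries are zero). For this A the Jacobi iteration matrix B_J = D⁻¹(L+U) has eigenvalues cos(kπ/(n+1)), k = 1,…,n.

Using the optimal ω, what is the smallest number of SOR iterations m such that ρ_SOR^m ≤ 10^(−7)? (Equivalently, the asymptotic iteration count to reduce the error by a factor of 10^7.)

m = 298

½·tridiag(1,0,1) at n=115: λ_k = cos(kπ/116); max |λ| at k=1 ⇒ ρ_J = cos(π/116) ≈ 0.9996333.
√(1−ρ_J²) = |sin(π/116)| = 0.0270794
ω* = 2 / (1 + 0.0270794) = 2 / 1.0270794 ≈ 1.9472691.
and ρ(B_{ω*}) = 1.9472691 − 1 = 0.9472691.
Need (0.9472691)^m ≤ 10^(−7): m ≥ 7·ln10/|ln 0.9472691| = 16.1181/0.0541721 = 297.535 ⇒ m = 298.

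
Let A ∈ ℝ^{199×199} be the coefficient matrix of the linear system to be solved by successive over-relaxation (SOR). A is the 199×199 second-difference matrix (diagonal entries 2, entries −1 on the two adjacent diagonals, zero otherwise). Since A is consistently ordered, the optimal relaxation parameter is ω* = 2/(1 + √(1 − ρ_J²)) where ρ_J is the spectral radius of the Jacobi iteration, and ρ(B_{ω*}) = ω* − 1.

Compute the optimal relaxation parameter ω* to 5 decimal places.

ω* = 1.96907

B_J for the 199×199 system has eigenvalues cos(kπ/200); ρ_J = cos(π/200) = 0.99988.
root = sin(π/200) = 0.015707  (since 1−cos² = sin²).
Then 2/(1+√(1−ρ_J²)) = 2/(1+0.015707); ω* = 2/1.015707 = 1.96907.
Hence ρ(B_{ω*}) = 1.96907 − 1 = 0.96907.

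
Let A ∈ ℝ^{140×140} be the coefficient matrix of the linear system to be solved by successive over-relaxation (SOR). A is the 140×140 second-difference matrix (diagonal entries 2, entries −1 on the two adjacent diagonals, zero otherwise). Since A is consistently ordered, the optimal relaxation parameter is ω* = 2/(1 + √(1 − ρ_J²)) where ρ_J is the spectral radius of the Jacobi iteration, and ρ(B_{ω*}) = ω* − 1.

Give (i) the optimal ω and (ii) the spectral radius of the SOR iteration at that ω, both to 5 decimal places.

ω* = 1.95641, ρ_SOR = 0.95641

½·tridiag(1,0,1) at n=140: λ_k = cos(kπ/141); max |λ| at k=1 ⇒ ρ_J = cos(π/141) ≈ 0.99975.
√(1−ρ_J²) simplifies to sin(π/141) = 0.022279.
[ω*] 2 ÷ (1 + 0.022279) = 2 ÷ 1.022279 = 1.95641.
ρ_SOR = ω* − 1 = 1.95641 − 1 = 0.95641.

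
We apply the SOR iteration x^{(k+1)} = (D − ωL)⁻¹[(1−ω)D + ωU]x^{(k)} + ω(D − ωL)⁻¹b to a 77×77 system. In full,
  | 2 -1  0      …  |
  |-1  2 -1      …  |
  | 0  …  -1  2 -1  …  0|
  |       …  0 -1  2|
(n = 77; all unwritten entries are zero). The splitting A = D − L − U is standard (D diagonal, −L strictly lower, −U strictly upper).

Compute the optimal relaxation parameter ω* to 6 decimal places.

ω* = 1.922585

B_J for the 77×77 system has eigenvalues cos(kπ/78); ρ_J = cos(π/78) = 0.999189.
1 − cos²(π/78) = sin²(π/78) ⇒ √(1−ρ_J²) = sin(π/78) = 0.0402659.
ω* = 2/(1 + 0.0402659) = 2/1.0402659 = 1.922585.
[ρ_SOR] ω* − 1 = 0.922585.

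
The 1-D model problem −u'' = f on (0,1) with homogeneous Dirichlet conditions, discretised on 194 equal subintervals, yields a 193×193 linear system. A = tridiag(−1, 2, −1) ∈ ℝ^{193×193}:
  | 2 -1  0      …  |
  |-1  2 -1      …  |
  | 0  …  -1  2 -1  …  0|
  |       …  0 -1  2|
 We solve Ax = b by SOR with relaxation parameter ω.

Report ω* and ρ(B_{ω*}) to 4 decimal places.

ω* = 1.9681, ρ_SOR = 0.9681

spectrum of D⁻¹(L+U) = {cos(kπ/194) : 1≤k≤193}; ρ_J = cos(π/194) = 0.9999.
√(1 − cos²(π/194)) = sin(π/194) ≈ 0.01619.
ω* = 2/(1+0.01619) = 1.9681
ρ_SOR = ω* − 1 ≈ 0.9681.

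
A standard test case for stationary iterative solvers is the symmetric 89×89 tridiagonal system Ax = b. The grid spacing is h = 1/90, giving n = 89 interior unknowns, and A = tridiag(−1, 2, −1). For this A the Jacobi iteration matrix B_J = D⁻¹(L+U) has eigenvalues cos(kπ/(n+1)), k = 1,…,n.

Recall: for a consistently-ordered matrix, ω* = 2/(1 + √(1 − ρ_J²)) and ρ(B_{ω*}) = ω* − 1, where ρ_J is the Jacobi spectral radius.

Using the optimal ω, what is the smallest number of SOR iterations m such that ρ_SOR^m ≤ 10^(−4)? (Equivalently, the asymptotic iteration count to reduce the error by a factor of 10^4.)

m = 132

n=89: λ(B_J) = 1 − λ(A)/2 = cos(kπ/90); k=1 gives ρ_J = 0.9993908.
root = sin(π/90) = 0.0348995  (since 1−cos² = sin²).
ω* = 2/(1+0.0348995) = 1.9325548
ρ(B_{ω*}) = ω*−1 = 0.9325548
m ≥ 4·ln10 / (−ln 0.9325548) = 131.902; smallest integer m = 132.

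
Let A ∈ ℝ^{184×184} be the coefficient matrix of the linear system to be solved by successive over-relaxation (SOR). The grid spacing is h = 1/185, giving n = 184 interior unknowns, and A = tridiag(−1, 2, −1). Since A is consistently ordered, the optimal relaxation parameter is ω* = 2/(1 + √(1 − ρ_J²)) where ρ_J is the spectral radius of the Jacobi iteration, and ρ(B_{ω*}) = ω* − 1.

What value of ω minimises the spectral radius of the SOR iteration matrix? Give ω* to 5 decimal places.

[ρ_J] n=184: ρ(B_J) = cos(π/(n+1)) = cos(π/185) = 0.99986.
root = sin(π/185) = 0.016981  (since 1−cos² = sin²).
ω* = 2 / (1 + 0.016981) = 2 / 1.016981 ≈ 1.96661.
At ω = 1.96661 every |λ(B_ω)| = ω−1, so ρ_SOR = 0.96661.

ω* = 1.96661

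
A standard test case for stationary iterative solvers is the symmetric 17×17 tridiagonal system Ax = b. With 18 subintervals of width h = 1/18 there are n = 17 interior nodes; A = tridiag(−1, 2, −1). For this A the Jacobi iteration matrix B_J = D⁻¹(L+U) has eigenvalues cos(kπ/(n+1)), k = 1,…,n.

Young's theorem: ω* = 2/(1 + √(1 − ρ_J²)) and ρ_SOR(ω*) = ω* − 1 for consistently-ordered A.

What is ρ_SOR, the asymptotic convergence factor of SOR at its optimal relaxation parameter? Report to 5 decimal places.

ρ_SOR = 0.70409

[ρ_J] n=17: ρ(B_J) = cos(π/(n+1)) = cos(π/18) = 0.98481.
√(1−ρ_J²) = |sin(π/18)| = 0.173648
Young: ω* = 2/(1+√(1−ρ_J²)) = 2/(1+0.173648) = 2/1.173648 = 1.70409.
At ω = 1.70409 every |λ(B_ω)| = ω−1, so ρ_SOR = 0.70409.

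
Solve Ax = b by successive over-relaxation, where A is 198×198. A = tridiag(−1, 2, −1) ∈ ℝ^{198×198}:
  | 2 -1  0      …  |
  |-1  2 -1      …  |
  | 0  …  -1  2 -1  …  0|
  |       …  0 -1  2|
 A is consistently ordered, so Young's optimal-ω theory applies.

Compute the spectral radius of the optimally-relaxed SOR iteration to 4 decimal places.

n=198: λ(B_J) = 1 − λ(A)/2 = cos(kπ/199); k=1 gives ρ_J = 0.9999.
√(1−ρ_J²) = |sin(π/199)| = 0.01579
[ω*] 2 ÷ (1 + 0.01579) = 2 ÷ 1.01579 = 1.9689.
Hence ρ(B_{ω*}) = 1.9689 − 1 = 0.9689.

ρ_SOR = 0.9689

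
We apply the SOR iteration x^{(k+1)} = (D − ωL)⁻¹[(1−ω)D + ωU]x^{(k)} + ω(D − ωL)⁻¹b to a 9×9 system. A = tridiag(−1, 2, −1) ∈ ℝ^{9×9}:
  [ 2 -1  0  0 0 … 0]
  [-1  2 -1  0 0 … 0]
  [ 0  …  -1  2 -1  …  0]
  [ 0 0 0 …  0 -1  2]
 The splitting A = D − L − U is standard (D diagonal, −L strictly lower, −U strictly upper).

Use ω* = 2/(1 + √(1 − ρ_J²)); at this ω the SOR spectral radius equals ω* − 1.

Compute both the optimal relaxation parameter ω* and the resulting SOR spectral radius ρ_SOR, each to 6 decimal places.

spectrum of D⁻¹(L+U) = {cos(kπ/10) : 1≤k≤9}; ρ_J = cos(π/10) = 0.951057.
√(1 − cos²(π/10)) = sin(π/10) ≈ 0.3090170.
ω* = 2/(1 + 0.3090170) = 2/1.3090170 = 1.527864.
ρ(B_{ω*}) = ω*−1 = 0.527864

ω* = 1.527864, ρ_SOR = 0.527864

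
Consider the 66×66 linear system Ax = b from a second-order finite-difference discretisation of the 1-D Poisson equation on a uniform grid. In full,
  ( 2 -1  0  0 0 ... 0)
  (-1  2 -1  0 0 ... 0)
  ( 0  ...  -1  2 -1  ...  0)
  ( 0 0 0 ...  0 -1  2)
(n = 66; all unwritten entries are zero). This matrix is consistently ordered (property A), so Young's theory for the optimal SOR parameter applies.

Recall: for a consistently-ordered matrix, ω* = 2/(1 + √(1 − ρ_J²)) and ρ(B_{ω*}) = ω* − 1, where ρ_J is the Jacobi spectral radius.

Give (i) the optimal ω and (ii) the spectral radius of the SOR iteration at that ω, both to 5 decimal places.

B_J for the 66×66 system has eigenvalues cos(kπ/67); ρ_J = cos(π/67) = 0.99890.
√(1 − cos²(π/67)) = sin(π/67) ≈ 0.046872.
So ω* = 2/1.046872 = 1.91045 (Young).
ρ_SOR = ω* − 1 = 1.91045 − 1 = 0.91045.

ω* = 1.91045, ρ_SOR = 0.91045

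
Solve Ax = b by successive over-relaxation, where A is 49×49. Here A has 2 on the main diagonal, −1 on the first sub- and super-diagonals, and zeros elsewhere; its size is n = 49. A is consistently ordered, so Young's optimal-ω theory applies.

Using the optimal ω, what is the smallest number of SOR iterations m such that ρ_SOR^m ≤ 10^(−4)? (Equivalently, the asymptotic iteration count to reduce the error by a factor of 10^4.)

m = 74

B_J for the 49×49 system has eigenvalues cos(kπ/50); ρ_J = cos(π/50) = 0.9980267.
√(1−ρ_J²) = |sin(π/50)| = 0.0627905
ω* = 2/(1+0.0627905) = 1.8818384
At ω = 1.8818384 every |λ(B_ω)| = ω−1, so ρ_SOR = 0.8818384.
Need (0.8818384)^m ≤ 10^(−4): m ≥ 4·ln10/|ln 0.8818384| = 9.21034/0.125746 = 73.246 ⇒ m = 74.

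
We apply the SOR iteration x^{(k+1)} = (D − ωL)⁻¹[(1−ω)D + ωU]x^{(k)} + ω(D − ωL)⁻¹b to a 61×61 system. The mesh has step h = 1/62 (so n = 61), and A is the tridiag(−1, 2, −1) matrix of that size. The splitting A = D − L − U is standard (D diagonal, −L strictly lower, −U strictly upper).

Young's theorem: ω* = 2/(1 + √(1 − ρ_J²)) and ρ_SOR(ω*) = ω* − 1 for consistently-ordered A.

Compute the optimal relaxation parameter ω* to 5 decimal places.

ρ_J = max_k |cos(kπ/62)| = cos(π/62) = 0.99872
√(1−ρ_J²) simplifies to sin(π/62) = 0.050649.
Young: ω* = 2/(1+√(1−ρ_J²)) = 2/(1+0.050649) = 2/1.050649 = 1.90359.
ρ(B_{ω*}) = ω*−1 = 0.90359

ω* = 1.90359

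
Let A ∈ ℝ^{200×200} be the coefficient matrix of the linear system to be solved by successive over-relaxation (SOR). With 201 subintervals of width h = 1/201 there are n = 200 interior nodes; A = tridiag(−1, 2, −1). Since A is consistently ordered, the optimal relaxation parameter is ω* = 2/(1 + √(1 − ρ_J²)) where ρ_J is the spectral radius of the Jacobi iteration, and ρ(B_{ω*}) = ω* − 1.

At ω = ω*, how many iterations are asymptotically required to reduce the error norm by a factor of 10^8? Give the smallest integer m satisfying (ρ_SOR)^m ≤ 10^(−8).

n=200: λ(B_J) = 1 − λ(A)/2 = cos(kπ/201); k=1 gives ρ_J = 0.9998779.
√(1 − cos²(π/201)) = sin(π/201) ≈ 0.0156292.
ω* = 2/(1 + 0.0156292) = 2/1.0156292 = 1.9692226.
and ρ(B_{ω*}) = 1.9692226 − 1 = 0.9692226.
For 8 digits: m = 8·ln10 / (−ln 0.9692226) = 18.4207/0.031261 = 589.255; round up → m = 590.

m = 590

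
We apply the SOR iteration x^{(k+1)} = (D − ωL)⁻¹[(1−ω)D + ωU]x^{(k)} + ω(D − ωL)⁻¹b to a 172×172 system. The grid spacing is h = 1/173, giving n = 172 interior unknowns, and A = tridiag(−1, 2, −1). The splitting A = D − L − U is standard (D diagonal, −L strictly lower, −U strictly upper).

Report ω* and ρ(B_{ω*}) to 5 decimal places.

ω* = 1.96433, ρ_SOR = 0.96433

B_J for the 172×172 system has eigenvalues cos(kπ/173); ρ_J = cos(π/173) = 0.99984.
root = sin(π/173) = 0.018158  (since 1−cos² = sin²).
So ω* = 2/1.018158 = 1.96433 (Young).
At ω = 1.96433 every |λ(B_ω)| = ω−1, so ρ_SOR = 0.96433.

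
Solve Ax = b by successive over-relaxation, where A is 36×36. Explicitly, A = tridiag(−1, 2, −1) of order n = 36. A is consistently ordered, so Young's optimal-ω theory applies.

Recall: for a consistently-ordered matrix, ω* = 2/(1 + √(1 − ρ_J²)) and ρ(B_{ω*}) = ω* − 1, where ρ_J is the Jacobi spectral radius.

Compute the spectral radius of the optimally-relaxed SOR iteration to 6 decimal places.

ρ_SOR = 0.843648

With n=36, ρ(Jacobi) = cos(π/37) = 0.996397.
1 − cos²(π/37) = sin²(π/37) ⇒ √(1−ρ_J²) = sin(π/37) = 0.0848059.
[ω*] 2 ÷ (1 + 0.0848059) = 2 ÷ 1.0848059 = 1.843648.
ρ_SOR = ω* − 1 = 1.843648 − 1 = 0.843648.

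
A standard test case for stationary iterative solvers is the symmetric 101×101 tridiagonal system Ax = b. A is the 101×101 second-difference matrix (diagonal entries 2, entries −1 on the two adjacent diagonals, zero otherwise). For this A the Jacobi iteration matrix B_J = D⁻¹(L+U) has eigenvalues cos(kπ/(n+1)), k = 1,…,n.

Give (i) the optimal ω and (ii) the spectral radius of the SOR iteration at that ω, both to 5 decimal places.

ω* = 1.94025, ρ_SOR = 0.94025

½·tridiag(1,0,1) at n=101: λ_k = cos(kπ/102); max |λ| at k=1 ⇒ ρ_J = cos(π/102) ≈ 0.99953.
√(1 − cos²(π/102)) = sin(π/102) ≈ 0.030795.
Young: ω* = 2/(1+√(1−ρ_J²)) = 2/(1+0.030795) = 2/1.030795 = 1.94025.
At ω = 1.94025 every |λ(B_ω)| = ω−1, so ρ_SOR = 0.94025.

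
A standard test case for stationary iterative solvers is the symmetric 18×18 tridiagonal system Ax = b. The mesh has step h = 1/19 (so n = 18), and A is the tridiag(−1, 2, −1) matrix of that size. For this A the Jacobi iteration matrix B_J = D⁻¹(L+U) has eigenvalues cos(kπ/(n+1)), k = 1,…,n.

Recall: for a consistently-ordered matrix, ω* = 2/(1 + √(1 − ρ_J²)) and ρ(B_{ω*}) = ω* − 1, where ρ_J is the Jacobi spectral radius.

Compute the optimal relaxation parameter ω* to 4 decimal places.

B_J for the 18×18 system has eigenvalues cos(kπ/19); ρ_J = cos(π/19) = 0.9864.
√(1 − cos²(π/19)) = sin(π/19) ≈ 0.16459.
[ω*] 2 ÷ (1 + 0.16459) = 2 ÷ 1.16459 = 1.7173.
[ρ_SOR] ω* − 1 = 0.7173.

ω* = 1.7173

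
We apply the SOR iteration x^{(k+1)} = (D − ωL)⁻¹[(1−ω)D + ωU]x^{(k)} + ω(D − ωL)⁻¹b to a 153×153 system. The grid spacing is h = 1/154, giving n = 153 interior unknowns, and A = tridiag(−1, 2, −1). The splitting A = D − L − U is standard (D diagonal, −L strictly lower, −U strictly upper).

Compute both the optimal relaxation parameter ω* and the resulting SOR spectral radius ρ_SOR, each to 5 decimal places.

n=153: λ(B_J) = 1 − λ(A)/2 = cos(kπ/154); k=1 gives ρ_J = 0.99979.
root = sin(π/154) = 0.020399  (since 1−cos² = sin²).
So ω* = 2/1.020399 = 1.96002 (Young).
Hence ρ(B_{ω*}) = 1.96002 − 1 = 0.96002.

ω* = 1.96002, ρ_SOR = 0.96002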